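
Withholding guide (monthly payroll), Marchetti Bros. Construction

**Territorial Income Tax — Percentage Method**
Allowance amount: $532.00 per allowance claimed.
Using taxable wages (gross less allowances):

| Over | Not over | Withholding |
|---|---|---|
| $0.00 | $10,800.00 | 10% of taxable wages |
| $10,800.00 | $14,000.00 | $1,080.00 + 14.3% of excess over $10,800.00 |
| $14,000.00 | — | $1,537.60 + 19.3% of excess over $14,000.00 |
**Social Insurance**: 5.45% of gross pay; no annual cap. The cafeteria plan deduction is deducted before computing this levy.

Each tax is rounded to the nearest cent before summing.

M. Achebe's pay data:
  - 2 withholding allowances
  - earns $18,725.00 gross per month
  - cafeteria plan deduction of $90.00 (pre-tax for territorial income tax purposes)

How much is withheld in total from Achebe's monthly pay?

Territorial Income Tax: taxable = $18,725.00 − $90.00 − 2×$532.00 = $17,571.00
  $1,537.60 + 19.3% × ($17,571.00 − $14,000.00) = $1,537.60 + 19.3% × $3,571.00 = $2,226.80
Social Insurance: 5.45% × $18,635.00 = $1,015.61
Total: $2,226.80 + $1,015.61 = $3,242.41

$3,242.41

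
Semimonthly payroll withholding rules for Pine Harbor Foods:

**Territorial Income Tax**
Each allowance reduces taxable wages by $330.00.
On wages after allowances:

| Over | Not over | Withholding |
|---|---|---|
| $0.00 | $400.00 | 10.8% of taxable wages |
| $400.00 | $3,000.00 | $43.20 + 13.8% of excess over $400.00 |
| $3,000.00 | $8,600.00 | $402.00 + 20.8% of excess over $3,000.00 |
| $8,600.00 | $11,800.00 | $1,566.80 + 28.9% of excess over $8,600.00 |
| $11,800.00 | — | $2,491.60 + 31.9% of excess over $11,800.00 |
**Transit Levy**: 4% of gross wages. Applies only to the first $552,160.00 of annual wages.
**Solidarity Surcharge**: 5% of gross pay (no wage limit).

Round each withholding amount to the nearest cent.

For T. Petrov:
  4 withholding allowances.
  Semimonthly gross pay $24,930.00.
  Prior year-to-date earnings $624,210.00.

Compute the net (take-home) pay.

Territorial Income Tax: taxable = $24,930.00 − 4×$330.00 = $23,610.00
  $2,491.60 + 31.9% × ($23,610.00 − $11,800.00) = $2,491.60 + 31.9% × $11,810.00 = $6,258.99
Transit Levy: YTD $624,210.00 ≥ cap $552,160.00 → $0.00
Solidarity Surcharge: 5% × $24,930.00 = $1,246.50
Total withheld: $6,258.99 + $0.00 + $1,246.50 = $7,505.49
Net pay: $24,930.00 − $7,505.49 = $17,424.51

$17,424.51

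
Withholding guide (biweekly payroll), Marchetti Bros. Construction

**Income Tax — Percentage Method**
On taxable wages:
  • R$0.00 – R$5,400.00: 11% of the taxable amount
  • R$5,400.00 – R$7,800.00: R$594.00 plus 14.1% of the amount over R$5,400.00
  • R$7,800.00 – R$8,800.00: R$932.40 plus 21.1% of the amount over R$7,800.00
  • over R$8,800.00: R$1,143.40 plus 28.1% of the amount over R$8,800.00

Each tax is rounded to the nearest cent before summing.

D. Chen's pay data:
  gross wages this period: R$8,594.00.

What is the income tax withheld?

Income Tax: taxable = R$8,594.00
  R$932.40 + 21.1% × (R$8,594.00 − R$7,800.00) = R$932.40 + 21.1% × R$794.00 = R$1,099.93

R$1,099.93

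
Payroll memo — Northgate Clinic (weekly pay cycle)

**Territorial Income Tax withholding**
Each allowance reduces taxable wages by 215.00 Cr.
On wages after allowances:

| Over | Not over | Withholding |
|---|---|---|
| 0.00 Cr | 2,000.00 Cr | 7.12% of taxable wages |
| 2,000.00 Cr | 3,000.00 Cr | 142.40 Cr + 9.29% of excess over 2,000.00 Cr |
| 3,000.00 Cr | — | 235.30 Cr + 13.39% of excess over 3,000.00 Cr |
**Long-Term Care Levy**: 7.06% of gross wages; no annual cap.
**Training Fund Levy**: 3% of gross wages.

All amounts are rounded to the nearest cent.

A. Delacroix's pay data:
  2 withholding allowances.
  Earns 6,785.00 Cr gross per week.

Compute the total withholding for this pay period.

Territorial Income Tax: taxable = 6,785.00 Cr − 2×215.00 Cr = 6,355.00 Cr
  235.30 Cr + 13.39% × (6,355.00 Cr − 3,000.00 Cr) = 235.30 Cr + 13.39% × 3,355.00 Cr = 684.53 Cr
Long-Term Care Levy: 7.06% × 6,785.00 Cr = 479.02 Cr
Training Fund Levy: 3% × 6,785.00 Cr = 203.55 Cr
Total: 684.53 Cr + 479.02 Cr + 203.55 Cr = 1,367.10 Cr

1,367.10 Cr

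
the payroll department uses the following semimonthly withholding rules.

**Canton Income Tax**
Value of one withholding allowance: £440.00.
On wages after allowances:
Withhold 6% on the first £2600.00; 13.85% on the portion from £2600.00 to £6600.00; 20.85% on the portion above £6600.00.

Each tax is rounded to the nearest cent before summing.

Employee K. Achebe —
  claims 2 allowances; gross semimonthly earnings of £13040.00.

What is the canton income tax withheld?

£1869.26

Canton Income Tax: taxable = £13040.00 − 2×£440.00 = £12160.00
  £710.00 + 20.85% × (£12160.00 − £6600.00) = £710.00 + 20.85% × £5560.00 = £1869.26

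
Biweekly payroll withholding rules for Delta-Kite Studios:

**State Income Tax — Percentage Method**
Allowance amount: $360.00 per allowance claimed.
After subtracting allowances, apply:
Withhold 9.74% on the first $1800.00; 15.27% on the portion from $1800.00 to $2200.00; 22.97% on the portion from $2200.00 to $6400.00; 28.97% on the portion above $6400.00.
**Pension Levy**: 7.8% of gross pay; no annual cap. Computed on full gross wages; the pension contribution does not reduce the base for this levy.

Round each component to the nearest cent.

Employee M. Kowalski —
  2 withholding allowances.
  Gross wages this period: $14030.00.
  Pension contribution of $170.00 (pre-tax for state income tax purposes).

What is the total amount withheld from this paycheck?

State Income Tax: taxable = $14030.00 − $170.00 − 2×$360.00 = $13140.00
  $1201.14 + 28.97% × ($13140.00 − $6400.00) = $1201.14 + 28.97% × $6740.00 = $3153.72
Pension Levy: 7.8% × $14030.00 = $1094.34
Total: $3153.72 + $1094.34 = $4248.06

$4248.06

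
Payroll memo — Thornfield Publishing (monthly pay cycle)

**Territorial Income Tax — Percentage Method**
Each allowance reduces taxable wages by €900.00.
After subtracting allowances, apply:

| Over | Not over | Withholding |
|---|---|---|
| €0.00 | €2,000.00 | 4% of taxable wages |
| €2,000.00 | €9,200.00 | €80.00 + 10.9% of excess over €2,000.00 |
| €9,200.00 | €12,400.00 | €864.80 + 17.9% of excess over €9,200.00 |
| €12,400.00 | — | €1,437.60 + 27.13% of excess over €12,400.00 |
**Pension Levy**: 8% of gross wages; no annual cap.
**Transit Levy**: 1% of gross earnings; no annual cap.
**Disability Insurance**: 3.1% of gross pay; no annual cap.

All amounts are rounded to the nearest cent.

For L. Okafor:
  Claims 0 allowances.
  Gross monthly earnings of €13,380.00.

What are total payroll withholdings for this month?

€3,322.45

Territorial Income Tax: taxable = €13,380.00
  €1,437.60 + 27.13% × (€13,380.00 − €12,400.00) = €1,437.60 + 27.13% × €980.00 = €1,703.47
Pension Levy: 8% × €13,380.00 = €1,070.40
Transit Levy: 1% × €13,380.00 = €133.80
Disability Insurance: 3.1% × €13,380.00 = €414.78
Total: €1,703.47 + €1,070.40 + €133.80 + €414.78 = €3,322.45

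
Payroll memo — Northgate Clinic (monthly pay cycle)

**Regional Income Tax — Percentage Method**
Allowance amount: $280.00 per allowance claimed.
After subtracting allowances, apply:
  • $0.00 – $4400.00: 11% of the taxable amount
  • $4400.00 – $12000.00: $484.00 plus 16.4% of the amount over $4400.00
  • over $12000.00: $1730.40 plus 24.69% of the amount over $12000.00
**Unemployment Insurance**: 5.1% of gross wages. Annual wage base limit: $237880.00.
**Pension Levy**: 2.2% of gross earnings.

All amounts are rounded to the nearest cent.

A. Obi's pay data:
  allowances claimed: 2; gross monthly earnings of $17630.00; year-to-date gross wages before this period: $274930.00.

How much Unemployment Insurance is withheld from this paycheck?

$0.00

Unemployment Insurance: YTD $274930.00 ≥ cap $237880.00 → $0.00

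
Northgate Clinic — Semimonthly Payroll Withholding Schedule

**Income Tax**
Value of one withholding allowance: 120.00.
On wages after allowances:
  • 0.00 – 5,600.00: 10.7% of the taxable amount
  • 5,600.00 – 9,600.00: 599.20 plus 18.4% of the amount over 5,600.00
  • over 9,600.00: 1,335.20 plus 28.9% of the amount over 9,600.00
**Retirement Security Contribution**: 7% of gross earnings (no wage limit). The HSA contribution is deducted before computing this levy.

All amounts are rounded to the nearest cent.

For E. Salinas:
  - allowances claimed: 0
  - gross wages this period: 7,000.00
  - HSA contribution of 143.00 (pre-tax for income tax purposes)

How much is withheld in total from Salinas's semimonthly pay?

Income Tax: taxable = 7,000.00 − 143.00 = 6,857.00
  599.20 + 18.4% × (6,857.00 − 5,600.00) = 599.20 + 18.4% × 1,257.00 = 830.49
Retirement Security Contribution: 7% × 6,857.00 = 479.99
Total: 830.49 + 479.99 = 1,310.48

1,310.48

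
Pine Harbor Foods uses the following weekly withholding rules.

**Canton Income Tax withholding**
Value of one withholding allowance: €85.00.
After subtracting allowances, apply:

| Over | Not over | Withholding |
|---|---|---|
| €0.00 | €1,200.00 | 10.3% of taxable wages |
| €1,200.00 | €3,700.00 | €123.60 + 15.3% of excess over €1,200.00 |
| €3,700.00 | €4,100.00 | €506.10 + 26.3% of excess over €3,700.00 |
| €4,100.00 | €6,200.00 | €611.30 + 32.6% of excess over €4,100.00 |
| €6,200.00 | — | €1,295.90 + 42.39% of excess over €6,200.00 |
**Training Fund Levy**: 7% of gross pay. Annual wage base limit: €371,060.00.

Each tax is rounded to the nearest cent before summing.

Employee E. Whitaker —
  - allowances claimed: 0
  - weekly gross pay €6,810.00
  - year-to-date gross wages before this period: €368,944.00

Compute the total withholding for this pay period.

Canton Income Tax: taxable = €6,810.00
  €1,295.90 + 42.39% × (€6,810.00 − €6,200.00) = €1,295.90 + 42.39% × €610.00 = €1,554.48
Training Fund Levy: cap €371,060.00 − YTD €368,944.00 = €2,116.00 subject; 7% × €2,116.00 = €148.12
Total: €1,554.48 + €148.12 = €1,702.60

€1,702.60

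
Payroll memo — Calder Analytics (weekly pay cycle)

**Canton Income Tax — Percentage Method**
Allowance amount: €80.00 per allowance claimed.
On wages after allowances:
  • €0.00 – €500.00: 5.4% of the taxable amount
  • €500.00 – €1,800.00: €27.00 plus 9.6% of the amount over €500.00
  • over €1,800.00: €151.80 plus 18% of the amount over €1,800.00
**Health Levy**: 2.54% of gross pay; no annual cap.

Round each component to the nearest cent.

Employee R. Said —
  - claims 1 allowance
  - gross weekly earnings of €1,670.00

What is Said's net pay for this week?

€1,495.94

Canton Income Tax: taxable = €1,670.00 − 1×€80.00 = €1,590.00
  €27.00 + 9.6% × (€1,590.00 − €500.00) = €27.00 + 9.6% × €1,090.00 = €131.64
Health Levy: 2.54% × €1,670.00 = €42.42
Total withheld: €131.64 + €42.42 = €174.06
Net pay: €1,670.00 − €174.06 = €1,495.94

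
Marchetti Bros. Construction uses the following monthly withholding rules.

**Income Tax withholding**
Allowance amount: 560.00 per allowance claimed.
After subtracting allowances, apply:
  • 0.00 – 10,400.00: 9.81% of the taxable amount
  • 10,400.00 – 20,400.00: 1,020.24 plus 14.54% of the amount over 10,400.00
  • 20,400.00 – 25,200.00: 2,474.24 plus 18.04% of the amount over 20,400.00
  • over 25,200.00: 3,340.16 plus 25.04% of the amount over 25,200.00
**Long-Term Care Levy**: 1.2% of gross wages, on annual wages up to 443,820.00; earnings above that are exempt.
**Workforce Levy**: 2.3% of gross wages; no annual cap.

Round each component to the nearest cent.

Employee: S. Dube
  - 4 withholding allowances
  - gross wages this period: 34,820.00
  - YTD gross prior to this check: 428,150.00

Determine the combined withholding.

Income Tax: taxable = 34,820.00 − 4×560.00 = 32,580.00
  3,340.16 + 25.04% × (32,580.00 − 25,200.00) = 3,340.16 + 25.04% × 7,380.00 = 5,188.11
Long-Term Care Levy: cap 443,820.00 − YTD 428,150.00 = 15,670.00 subject; 1.2% × 15,670.00 = 188.04
Workforce Levy: 2.3% × 34,820.00 = 800.86
Total: 5,188.11 + 188.04 + 800.86 = 6,177.01

6,177.01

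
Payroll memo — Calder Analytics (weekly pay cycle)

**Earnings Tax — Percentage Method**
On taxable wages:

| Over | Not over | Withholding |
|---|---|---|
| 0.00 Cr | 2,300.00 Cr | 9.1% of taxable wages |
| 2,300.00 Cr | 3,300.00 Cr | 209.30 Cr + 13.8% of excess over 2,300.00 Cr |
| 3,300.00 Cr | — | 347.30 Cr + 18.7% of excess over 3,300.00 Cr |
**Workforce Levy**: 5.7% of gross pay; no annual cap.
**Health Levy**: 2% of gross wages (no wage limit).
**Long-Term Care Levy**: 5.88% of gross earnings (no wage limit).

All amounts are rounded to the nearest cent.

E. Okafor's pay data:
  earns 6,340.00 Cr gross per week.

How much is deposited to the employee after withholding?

4,563.25 Cr

Earnings Tax: taxable = 6,340.00 Cr
  347.30 Cr + 18.7% × (6,340.00 Cr − 3,300.00 Cr) = 347.30 Cr + 18.7% × 3,040.00 Cr = 915.78 Cr
Workforce Levy: 5.7% × 6,340.00 Cr = 361.38 Cr
Health Levy: 2% × 6,340.00 Cr = 126.80 Cr
Long-Term Care Levy: 5.88% × 6,340.00 Cr = 372.79 Cr
Total withheld: 915.78 Cr + 361.38 Cr + 126.80 Cr + 372.79 Cr = 1,776.75 Cr
Net pay: 6,340.00 Cr − 1,776.75 Cr = 4,563.25 Cr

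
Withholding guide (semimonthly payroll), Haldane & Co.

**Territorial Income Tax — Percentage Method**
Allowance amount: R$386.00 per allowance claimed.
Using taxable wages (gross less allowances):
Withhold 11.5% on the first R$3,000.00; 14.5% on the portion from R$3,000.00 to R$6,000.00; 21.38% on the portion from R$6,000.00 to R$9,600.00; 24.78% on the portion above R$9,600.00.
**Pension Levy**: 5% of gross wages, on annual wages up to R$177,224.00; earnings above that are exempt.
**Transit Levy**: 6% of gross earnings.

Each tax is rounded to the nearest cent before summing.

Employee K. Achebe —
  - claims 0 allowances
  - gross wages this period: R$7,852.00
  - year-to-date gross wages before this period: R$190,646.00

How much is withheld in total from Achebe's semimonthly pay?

Territorial Income Tax: taxable = R$7,852.00
  R$780.00 + 21.38% × (R$7,852.00 − R$6,000.00) = R$780.00 + 21.38% × R$1,852.00 = R$1,175.96
Pension Levy: YTD R$190,646.00 ≥ cap R$177,224.00 → R$0.00
Transit Levy: 6% × R$7,852.00 = R$471.12
Total: R$1,175.96 + R$0.00 + R$471.12 = R$1,647.08

R$1,647.08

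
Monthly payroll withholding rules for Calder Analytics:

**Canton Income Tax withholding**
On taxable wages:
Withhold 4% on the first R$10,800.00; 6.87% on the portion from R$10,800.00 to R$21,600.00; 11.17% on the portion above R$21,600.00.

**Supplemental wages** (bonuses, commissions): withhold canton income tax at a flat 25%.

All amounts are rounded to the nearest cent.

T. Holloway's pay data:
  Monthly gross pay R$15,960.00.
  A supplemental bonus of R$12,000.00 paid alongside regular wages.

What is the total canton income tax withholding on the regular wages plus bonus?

Canton Income Tax: taxable = R$15,960.00
  R$432.00 + 6.87% × (R$15,960.00 − R$10,800.00) = R$432.00 + 6.87% × R$5,160.00 = R$786.49
Supplemental (25% flat on bonus): 25% × R$12,000.00 = R$3,000.00
Total canton income tax: R$786.49 + R$3,000.00 = R$3,786.49

R$3,786.49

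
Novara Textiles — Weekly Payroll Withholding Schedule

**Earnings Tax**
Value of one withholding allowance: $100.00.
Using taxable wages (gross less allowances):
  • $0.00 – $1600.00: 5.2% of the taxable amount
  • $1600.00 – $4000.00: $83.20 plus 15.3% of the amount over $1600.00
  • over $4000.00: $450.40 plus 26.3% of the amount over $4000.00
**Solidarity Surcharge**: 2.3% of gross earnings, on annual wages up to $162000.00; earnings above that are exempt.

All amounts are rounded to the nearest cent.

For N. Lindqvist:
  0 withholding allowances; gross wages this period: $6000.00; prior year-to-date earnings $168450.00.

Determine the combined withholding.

Earnings Tax: taxable = $6000.00
  $450.40 + 26.3% × ($6000.00 − $4000.00) = $450.40 + 26.3% × $2000.00 = $976.40
Solidarity Surcharge: YTD $168450.00 ≥ cap $162000.00 → $0.00
Total: $976.40 + $0.00 = $976.40

$976.40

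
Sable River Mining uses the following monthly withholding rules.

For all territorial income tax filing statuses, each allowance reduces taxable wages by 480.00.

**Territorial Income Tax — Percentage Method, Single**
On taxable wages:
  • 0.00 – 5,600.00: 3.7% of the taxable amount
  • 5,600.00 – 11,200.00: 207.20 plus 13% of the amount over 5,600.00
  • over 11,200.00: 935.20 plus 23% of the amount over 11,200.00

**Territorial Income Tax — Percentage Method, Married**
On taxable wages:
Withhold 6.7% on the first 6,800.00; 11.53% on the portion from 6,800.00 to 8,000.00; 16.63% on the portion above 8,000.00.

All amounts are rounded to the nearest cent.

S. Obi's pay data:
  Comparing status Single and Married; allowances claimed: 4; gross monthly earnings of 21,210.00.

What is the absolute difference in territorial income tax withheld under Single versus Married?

324.41

Territorial Income Tax (Single): taxable = 21,210.00 − 4×480.00 = 19,290.00
  935.20 + 23% × (19,290.00 − 11,200.00) = 935.20 + 23% × 8,090.00 = 2,795.90
Territorial Income Tax (Married): taxable = 21,210.00 − 4×480.00 = 19,290.00
  593.96 + 16.63% × (19,290.00 − 8,000.00) = 593.96 + 16.63% × 11,290.00 = 2,471.49
Difference: |2,795.90 − 2,471.49| = 324.41 (higher under Single)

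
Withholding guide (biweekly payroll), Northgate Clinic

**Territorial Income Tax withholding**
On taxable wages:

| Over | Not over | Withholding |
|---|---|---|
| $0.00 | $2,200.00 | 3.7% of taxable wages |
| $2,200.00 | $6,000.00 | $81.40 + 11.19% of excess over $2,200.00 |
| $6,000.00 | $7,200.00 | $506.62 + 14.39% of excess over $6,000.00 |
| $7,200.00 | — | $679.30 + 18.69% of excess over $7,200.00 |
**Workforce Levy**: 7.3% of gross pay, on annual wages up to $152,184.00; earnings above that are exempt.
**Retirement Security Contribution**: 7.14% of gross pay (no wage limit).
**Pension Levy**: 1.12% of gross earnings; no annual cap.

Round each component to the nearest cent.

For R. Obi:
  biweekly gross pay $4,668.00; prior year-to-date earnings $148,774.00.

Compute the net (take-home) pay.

$3,675.92

Territorial Income Tax: taxable = $4,668.00
  $81.40 + 11.19% × ($4,668.00 − $2,200.00) = $81.40 + 11.19% × $2,468.00 = $357.57
Workforce Levy: cap $152,184.00 − YTD $148,774.00 = $3,410.00 subject; 7.3% × $3,410.00 = $248.93
Retirement Security Contribution: 7.14% × $4,668.00 = $333.30
Pension Levy: 1.12% × $4,668.00 = $52.28
Total withheld: $357.57 + $248.93 + $333.30 + $52.28 = $992.08
Net pay: $4,668.00 − $992.08 = $3,675.92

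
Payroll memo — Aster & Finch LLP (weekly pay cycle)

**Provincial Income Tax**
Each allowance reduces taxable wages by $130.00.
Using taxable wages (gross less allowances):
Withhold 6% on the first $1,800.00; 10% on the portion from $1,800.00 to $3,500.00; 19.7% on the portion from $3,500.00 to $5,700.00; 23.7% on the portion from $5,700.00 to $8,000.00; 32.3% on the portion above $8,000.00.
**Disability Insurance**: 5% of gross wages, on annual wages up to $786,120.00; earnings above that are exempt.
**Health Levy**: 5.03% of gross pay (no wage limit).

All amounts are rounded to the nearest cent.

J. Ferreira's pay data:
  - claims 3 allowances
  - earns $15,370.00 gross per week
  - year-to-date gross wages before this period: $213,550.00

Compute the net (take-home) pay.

Provincial Income Tax: taxable = $15,370.00 − 3×$130.00 = $14,980.00
  $1,256.50 + 32.3% × ($14,980.00 − $8,000.00) = $1,256.50 + 32.3% × $6,980.00 = $3,511.04
Disability Insurance: 5% × $15,370.00 = $768.50
Health Levy: 5.03% × $15,370.00 = $773.11
Total withheld: $3,511.04 + $768.50 + $773.11 = $5,052.65
Net pay: $15,370.00 − $5,052.65 = $10,317.35

$10,317.35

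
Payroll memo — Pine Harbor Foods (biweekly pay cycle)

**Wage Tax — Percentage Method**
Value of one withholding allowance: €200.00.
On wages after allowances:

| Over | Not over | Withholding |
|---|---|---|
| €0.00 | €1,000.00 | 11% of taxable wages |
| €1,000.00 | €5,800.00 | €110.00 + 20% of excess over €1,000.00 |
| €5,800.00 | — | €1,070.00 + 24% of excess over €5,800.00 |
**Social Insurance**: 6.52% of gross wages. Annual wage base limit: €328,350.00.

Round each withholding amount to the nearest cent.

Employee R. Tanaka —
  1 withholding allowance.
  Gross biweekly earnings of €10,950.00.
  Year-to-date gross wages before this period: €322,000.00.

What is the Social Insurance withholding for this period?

€414.02

Social Insurance: cap €328,350.00 − YTD €322,000.00 = €6,350.00 subject; 6.52% × €6,350.00 = €414.02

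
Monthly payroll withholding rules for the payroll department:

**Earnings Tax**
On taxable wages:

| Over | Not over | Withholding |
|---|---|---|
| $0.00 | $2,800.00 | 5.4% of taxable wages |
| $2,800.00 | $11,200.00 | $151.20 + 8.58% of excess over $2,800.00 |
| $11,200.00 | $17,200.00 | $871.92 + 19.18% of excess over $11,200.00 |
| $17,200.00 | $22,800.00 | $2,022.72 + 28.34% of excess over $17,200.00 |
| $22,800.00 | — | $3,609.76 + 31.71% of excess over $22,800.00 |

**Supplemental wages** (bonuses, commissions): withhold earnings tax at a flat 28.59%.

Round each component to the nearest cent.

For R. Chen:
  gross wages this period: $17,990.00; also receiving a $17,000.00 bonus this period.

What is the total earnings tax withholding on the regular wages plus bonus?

Earnings Tax: taxable = $17,990.00
  $2,022.72 + 28.34% × ($17,990.00 − $17,200.00) = $2,022.72 + 28.34% × $790.00 = $2,246.61
Supplemental (28.59% flat on bonus): 28.59% × $17,000.00 = $4,860.30
Total earnings tax: $2,246.61 + $4,860.30 = $7,106.91

$7,106.91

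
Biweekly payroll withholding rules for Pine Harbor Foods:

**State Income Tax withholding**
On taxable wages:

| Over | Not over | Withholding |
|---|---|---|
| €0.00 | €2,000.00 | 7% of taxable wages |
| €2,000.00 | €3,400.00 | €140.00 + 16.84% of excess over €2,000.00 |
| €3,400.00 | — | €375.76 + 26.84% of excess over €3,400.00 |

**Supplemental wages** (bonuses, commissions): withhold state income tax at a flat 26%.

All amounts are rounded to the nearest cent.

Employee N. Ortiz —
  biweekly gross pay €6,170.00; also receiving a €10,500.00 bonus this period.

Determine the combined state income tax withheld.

State Income Tax: taxable = €6,170.00
  €375.76 + 26.84% × (€6,170.00 − €3,400.00) = €375.76 + 26.84% × €2,770.00 = €1,119.23
Supplemental (26% flat on bonus): 26% × €10,500.00 = €2,730.00
Total state income tax: €1,119.23 + €2,730.00 = €3,849.23

€3,849.23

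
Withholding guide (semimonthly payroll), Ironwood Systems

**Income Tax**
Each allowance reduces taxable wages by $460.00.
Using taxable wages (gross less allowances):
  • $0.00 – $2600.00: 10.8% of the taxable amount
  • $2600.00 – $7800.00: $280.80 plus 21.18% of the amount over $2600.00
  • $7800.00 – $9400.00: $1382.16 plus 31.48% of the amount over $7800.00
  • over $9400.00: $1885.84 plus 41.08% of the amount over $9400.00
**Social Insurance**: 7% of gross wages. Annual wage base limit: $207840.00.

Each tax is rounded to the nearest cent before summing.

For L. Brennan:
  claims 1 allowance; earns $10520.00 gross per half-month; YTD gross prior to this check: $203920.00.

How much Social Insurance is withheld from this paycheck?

Social Insurance: cap $207840.00 − YTD $203920.00 = $3920.00 subject; 7% × $3920.00 = $274.40

$274.40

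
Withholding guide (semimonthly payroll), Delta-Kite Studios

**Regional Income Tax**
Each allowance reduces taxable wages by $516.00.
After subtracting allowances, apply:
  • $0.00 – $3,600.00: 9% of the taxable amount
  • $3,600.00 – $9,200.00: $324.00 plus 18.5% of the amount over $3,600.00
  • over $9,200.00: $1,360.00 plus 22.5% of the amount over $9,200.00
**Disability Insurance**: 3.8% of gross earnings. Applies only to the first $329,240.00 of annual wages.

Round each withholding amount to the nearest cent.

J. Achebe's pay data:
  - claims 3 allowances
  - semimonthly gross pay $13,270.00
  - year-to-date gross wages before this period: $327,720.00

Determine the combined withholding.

Regional Income Tax: taxable = $13,270.00 − 3×$516.00 = $11,722.00
  $1,360.00 + 22.5% × ($11,722.00 − $9,200.00) = $1,360.00 + 22.5% × $2,522.00 = $1,927.45
Disability Insurance: cap $329,240.00 − YTD $327,720.00 = $1,520.00 subject; 3.8% × $1,520.00 = $57.76
Total: $1,927.45 + $57.76 = $1,985.21

$1,985.21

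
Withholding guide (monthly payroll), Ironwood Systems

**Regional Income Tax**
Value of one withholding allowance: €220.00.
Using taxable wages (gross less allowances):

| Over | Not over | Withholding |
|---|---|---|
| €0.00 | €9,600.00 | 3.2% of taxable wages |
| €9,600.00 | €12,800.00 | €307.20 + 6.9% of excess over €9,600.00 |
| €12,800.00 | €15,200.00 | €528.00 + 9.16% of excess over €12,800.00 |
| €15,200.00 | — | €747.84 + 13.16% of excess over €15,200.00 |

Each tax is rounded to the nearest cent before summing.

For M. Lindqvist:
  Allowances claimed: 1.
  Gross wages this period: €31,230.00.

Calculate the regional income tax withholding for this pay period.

€2,828.44

Regional Income Tax: taxable = €31,230.00 − 1×€220.00 = €31,010.00
  €747.84 + 13.16% × (€31,010.00 − €15,200.00) = €747.84 + 13.16% × €15,810.00 = €2,828.44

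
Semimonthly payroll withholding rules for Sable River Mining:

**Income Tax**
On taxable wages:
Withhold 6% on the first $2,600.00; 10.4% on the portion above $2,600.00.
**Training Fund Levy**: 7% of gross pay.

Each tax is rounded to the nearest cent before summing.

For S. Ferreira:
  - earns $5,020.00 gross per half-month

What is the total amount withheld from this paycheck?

$759.08

Income Tax: taxable = $5,020.00
  $156.00 + 10.4% × ($5,020.00 − $2,600.00) = $156.00 + 10.4% × $2,420.00 = $407.68
Training Fund Levy: 7% × $5,020.00 = $351.40
Total: $407.68 + $351.40 = $759.08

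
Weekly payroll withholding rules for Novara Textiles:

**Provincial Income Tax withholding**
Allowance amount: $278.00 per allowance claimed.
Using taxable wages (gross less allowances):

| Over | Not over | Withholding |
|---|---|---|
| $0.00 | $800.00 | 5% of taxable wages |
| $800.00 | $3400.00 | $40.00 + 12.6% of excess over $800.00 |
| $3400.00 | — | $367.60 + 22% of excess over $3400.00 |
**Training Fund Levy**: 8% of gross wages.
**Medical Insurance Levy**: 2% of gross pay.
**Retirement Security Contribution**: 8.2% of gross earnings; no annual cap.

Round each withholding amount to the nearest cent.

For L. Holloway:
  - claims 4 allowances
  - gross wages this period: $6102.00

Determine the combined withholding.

Provincial Income Tax: taxable = $6102.00 − 4×$278.00 = $4990.00
  $367.60 + 22% × ($4990.00 − $3400.00) = $367.60 + 22% × $1590.00 = $717.40
Training Fund Levy: 8% × $6102.00 = $488.16
Medical Insurance Levy: 2% × $6102.00 = $122.04
Retirement Security Contribution: 8.2% × $6102.00 = $500.36
Total: $717.40 + $488.16 + $122.04 + $500.36 = $1827.96

$1827.96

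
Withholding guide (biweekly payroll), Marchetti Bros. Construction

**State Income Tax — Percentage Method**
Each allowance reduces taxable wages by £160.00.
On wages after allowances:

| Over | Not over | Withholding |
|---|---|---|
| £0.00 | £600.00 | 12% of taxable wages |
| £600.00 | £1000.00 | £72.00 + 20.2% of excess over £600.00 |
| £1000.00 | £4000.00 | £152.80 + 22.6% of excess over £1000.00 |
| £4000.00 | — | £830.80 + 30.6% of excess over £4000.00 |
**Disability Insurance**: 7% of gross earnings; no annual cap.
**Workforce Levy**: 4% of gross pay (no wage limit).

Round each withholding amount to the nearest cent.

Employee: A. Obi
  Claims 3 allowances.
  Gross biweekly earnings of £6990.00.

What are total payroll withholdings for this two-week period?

£2367.76

State Income Tax: taxable = £6990.00 − 3×£160.00 = £6510.00
  £830.80 + 30.6% × (£6510.00 − £4000.00) = £830.80 + 30.6% × £2510.00 = £1598.86
Disability Insurance: 7% × £6990.00 = £489.30
Workforce Levy: 4% × £6990.00 = £279.60
Total: £1598.86 + £489.30 + £279.60 = £2367.76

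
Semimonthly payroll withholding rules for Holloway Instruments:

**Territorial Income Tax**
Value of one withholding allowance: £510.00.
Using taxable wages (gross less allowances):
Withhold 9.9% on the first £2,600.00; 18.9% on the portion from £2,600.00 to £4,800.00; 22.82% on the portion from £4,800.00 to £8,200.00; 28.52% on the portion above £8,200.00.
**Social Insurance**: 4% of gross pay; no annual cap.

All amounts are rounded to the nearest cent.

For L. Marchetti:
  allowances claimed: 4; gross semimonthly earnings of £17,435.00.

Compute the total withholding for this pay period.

Territorial Income Tax: taxable = £17,435.00 − 4×£510.00 = £15,395.00
  £1,449.08 + 28.52% × (£15,395.00 − £8,200.00) = £1,449.08 + 28.52% × £7,195.00 = £3,501.09
Social Insurance: 4% × £17,435.00 = £697.40
Total: £3,501.09 + £697.40 = £4,198.49

£4,198.49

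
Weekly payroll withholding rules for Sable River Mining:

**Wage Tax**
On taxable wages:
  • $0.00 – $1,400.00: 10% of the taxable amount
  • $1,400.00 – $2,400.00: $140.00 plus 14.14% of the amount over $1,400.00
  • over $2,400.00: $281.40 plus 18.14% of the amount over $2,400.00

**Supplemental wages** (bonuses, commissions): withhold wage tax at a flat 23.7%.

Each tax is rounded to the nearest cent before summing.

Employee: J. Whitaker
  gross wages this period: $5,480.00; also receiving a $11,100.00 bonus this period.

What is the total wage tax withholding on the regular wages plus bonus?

$3,470.81

Wage Tax: taxable = $5,480.00
  $281.40 + 18.14% × ($5,480.00 − $2,400.00) = $281.40 + 18.14% × $3,080.00 = $840.11
Supplemental (23.7% flat on bonus): 23.7% × $11,100.00 = $2,630.70
Total wage tax: $840.11 + $2,630.70 = $3,470.81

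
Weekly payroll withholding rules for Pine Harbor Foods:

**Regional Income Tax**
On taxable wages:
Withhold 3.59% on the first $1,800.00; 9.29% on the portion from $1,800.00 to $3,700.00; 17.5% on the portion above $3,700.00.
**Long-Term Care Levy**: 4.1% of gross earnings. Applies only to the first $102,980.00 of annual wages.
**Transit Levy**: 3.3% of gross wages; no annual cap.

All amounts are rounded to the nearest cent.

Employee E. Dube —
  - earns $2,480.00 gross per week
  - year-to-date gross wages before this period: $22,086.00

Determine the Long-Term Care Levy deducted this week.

Long-Term Care Levy: 4.1% × $2,480.00 = $101.68

$101.68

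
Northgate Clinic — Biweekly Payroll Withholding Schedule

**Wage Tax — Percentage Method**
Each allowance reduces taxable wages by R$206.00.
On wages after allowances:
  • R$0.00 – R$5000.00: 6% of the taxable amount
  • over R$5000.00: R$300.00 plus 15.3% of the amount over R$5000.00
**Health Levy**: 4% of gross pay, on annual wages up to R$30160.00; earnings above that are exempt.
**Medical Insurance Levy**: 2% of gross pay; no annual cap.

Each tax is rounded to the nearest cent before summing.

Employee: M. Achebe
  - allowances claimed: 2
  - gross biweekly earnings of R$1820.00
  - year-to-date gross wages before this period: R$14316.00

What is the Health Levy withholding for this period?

Health Levy: 4% × R$1820.00 = R$72.80

R$72.80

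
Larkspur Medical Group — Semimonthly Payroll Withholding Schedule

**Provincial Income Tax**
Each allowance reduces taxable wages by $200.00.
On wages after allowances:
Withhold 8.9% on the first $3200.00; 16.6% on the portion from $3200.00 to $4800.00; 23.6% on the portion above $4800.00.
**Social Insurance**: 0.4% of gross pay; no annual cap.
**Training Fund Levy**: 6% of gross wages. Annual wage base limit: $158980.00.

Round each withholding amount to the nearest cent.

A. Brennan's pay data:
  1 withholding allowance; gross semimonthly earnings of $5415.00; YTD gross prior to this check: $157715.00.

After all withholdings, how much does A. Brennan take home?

$4669.10

Provincial Income Tax: taxable = $5415.00 − 1×$200.00 = $5215.00
  $550.40 + 23.6% × ($5215.00 − $4800.00) = $550.40 + 23.6% × $415.00 = $648.34
Social Insurance: 0.4% × $5415.00 = $21.66
Training Fund Levy: cap $158980.00 − YTD $157715.00 = $1265.00 subject; 6% × $1265.00 = $75.90
Total withheld: $648.34 + $21.66 + $75.90 = $745.90
Net pay: $5415.00 − $745.90 = $4669.10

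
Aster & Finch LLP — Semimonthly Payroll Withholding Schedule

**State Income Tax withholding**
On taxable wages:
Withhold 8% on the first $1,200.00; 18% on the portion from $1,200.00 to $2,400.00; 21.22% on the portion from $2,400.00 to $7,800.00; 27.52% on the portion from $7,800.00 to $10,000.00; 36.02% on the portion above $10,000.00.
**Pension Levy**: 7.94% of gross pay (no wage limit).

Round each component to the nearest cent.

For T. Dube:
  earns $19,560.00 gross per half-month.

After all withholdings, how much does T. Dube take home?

State Income Tax: taxable = $19,560.00
  $2,063.32 + 36.02% × ($19,560.00 − $10,000.00) = $2,063.32 + 36.02% × $9,560.00 = $5,506.83
Pension Levy: 7.94% × $19,560.00 = $1,553.06
Total withheld: $5,506.83 + $1,553.06 = $7,059.89
Net pay: $19,560.00 − $7,059.89 = $12,500.11

$12,500.11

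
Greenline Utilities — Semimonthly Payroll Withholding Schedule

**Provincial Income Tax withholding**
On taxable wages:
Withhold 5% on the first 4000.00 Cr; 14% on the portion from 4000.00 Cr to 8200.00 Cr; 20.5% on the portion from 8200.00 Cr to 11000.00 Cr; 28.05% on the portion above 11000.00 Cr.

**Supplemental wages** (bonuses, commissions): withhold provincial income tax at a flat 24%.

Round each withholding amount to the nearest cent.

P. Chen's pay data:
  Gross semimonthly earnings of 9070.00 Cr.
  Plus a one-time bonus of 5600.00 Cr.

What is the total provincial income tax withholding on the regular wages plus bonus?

Provincial Income Tax: taxable = 9070.00 Cr
  788.00 Cr + 20.5% × (9070.00 Cr − 8200.00 Cr) = 788.00 Cr + 20.5% × 870.00 Cr = 966.35 Cr
Supplemental (24% flat on bonus): 24% × 5600.00 Cr = 1344.00 Cr
Total provincial income tax: 966.35 Cr + 1344.00 Cr = 2310.35 Cr

2310.35 Cr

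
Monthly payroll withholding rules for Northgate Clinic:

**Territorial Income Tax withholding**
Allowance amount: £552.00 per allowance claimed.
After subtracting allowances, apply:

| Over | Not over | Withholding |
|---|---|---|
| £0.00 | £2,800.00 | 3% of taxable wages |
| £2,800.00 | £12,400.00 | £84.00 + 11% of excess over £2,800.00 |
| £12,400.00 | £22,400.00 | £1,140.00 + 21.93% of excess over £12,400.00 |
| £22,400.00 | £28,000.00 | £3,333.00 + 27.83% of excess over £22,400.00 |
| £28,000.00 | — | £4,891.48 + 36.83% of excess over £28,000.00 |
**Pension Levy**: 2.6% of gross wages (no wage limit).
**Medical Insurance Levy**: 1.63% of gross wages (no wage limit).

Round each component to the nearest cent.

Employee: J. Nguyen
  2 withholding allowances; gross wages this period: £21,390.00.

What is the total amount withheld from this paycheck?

Territorial Income Tax: taxable = £21,390.00 − 2×£552.00 = £20,286.00
  £1,140.00 + 21.93% × (£20,286.00 − £12,400.00) = £1,140.00 + 21.93% × £7,886.00 = £2,869.40
Pension Levy: 2.6% × £21,390.00 = £556.14
Medical Insurance Levy: 1.63% × £21,390.00 = £348.66
Total: £2,869.40 + £556.14 + £348.66 = £3,774.20

£3,774.20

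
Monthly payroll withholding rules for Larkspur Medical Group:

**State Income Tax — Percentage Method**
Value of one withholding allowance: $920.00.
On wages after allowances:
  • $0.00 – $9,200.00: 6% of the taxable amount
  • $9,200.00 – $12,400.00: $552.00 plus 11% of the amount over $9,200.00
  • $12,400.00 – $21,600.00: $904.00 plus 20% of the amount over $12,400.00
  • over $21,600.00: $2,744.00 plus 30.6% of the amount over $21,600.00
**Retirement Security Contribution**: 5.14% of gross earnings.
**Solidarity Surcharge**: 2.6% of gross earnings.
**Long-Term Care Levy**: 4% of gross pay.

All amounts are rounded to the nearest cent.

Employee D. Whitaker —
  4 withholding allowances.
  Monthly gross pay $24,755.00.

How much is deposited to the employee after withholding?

$19,209.76

State Income Tax: taxable = $24,755.00 − 4×$920.00 = $21,075.00
  $904.00 + 20% × ($21,075.00 − $12,400.00) = $904.00 + 20% × $8,675.00 = $2,639.00
Retirement Security Contribution: 5.14% × $24,755.00 = $1,272.41
Solidarity Surcharge: 2.6% × $24,755.00 = $643.63
Long-Term Care Levy: 4% × $24,755.00 = $990.20
Total withheld: $2,639.00 + $1,272.41 + $643.63 + $990.20 = $5,545.24
Net pay: $24,755.00 − $5,545.24 = $19,209.76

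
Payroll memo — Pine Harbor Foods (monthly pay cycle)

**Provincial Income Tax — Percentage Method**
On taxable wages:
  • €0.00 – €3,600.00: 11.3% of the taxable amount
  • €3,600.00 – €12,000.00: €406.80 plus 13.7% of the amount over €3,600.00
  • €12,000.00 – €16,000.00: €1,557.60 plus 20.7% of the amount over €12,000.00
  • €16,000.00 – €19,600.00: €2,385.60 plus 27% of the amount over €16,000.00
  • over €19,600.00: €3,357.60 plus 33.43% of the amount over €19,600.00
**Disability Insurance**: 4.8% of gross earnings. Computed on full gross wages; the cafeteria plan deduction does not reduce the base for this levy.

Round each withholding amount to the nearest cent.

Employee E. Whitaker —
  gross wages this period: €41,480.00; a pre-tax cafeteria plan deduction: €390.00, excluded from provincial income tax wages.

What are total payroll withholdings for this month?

Provincial Income Tax: taxable = €41,480.00 − €390.00 = €41,090.00
  €3,357.60 + 33.43% × (€41,090.00 − €19,600.00) = €3,357.60 + 33.43% × €21,490.00 = €10,541.71
Disability Insurance: 4.8% × €41,480.00 = €1,991.04
Total: €10,541.71 + €1,991.04 = €12,532.75

€12,532.75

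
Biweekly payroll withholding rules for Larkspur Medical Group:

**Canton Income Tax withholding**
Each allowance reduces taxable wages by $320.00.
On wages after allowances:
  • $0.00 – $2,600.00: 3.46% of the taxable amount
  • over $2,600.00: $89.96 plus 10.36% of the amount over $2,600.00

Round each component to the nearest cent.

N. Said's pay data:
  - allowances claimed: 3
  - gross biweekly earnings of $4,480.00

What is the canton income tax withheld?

$185.27

Canton Income Tax: taxable = $4,480.00 − 3×$320.00 = $3,520.00
  $89.96 + 10.36% × ($3,520.00 − $2,600.00) = $89.96 + 10.36% × $920.00 = $185.27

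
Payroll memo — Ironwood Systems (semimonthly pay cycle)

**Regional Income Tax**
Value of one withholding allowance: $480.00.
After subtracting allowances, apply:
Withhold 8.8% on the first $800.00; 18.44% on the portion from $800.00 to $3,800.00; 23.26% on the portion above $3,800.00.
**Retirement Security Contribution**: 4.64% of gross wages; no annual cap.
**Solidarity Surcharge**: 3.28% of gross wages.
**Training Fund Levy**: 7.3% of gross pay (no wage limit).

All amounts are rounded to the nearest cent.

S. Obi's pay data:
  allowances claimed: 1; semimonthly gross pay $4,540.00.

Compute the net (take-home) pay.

$3,164.93

Regional Income Tax: taxable = $4,540.00 − 1×$480.00 = $4,060.00
  $623.60 + 23.26% × ($4,060.00 − $3,800.00) = $623.60 + 23.26% × $260.00 = $684.08
Retirement Security Contribution: 4.64% × $4,540.00 = $210.66
Solidarity Surcharge: 3.28% × $4,540.00 = $148.91
Training Fund Levy: 7.3% × $4,540.00 = $331.42
Total withheld: $684.08 + $210.66 + $148.91 + $331.42 = $1,375.07
Net pay: $4,540.00 − $1,375.07 = $3,164.93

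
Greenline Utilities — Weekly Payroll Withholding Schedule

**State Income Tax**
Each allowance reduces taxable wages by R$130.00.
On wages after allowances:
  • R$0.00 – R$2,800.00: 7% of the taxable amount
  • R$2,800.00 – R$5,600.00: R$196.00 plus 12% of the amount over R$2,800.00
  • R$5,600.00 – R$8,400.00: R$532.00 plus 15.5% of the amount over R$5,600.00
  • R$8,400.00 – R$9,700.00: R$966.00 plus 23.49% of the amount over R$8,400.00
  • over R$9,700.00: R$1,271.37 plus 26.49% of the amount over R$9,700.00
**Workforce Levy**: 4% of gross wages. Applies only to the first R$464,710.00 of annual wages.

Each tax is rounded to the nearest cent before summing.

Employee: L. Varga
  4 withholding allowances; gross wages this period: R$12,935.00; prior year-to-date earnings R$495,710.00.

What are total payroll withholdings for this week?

State Income Tax: taxable = R$12,935.00 − 4×R$130.00 = R$12,415.00
  R$1,271.37 + 26.49% × (R$12,415.00 − R$9,700.00) = R$1,271.37 + 26.49% × R$2,715.00 = R$1,990.57
Workforce Levy: YTD R$495,710.00 ≥ cap R$464,710.00 → R$0.00
Total: R$1,990.57 + R$0.00 = R$1,990.57

R$1,990.57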